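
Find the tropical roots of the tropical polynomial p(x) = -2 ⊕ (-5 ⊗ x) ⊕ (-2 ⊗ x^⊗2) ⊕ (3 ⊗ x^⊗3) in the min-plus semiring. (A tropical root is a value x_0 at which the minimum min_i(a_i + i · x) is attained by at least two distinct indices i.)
Roots: {-5, -3, 3}

Each tropical root is a break point of the lower envelope of the lines y = a_i + i · x (there are 4 lines, with slopes 0, 1, ..., 3). Only the lines that attain the minimum somewhere contribute to roots; other lines are dominated. Here the surviving (envelope) indices are i = 3, i = 2, i = 1, i = 0.
Intersections between consecutive envelope lines give the roots: for adjacent envelope indices i < j the intersection is x = (a_i − a_j) / (j − i). Reading off the sorted break points: {-5, -3, 3}.
Verification: at each break x_0, at least two indices attain the minimum of min_i(a_i + i · x_0).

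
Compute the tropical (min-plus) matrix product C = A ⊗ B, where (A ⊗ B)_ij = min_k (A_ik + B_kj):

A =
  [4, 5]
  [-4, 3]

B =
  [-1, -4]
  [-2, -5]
A ⊗ B =
  [3, 0]
  [-5, -8]

Apply the min-plus product entry-by-entry:
  C[0][0] = min over k of (A[0][0] + B[0][0] = 4 + -1 = 3, A[0][1] + B[1][0] = 5 + -2 = 3) = 3 (attained at k = 0)
  C[0][1] = min over k of (A[0][0] + B[0][1] = 4 + -4 = 0, A[0][1] + B[1][1] = 5 + -5 = 0) = 0 (attained at k = 0)
  C[1][0] = min over k of (A[1][0] + B[0][0] = -4 + -1 = -5, A[1][1] + B[1][0] = 3 + -2 = 1) = -5 (attained at k = 0)
  C[1][1] = min over k of (A[1][0] + B[0][1] = -4 + -4 = -8, A[1][1] + B[1][1] = 3 + -5 = -2) = -8 (attained at k = 0)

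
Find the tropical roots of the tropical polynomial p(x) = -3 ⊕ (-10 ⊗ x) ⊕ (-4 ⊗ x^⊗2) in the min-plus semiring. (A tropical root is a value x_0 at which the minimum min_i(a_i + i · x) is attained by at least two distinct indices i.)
Roots: {-6, 7}

Each tropical root is a break point of the lower envelope of the lines y = a_i + i · x (there are 3 lines, with slopes 0, 1, ..., 2). Only the lines that attain the minimum somewhere contribute to roots; other lines are dominated. Here the surviving (envelope) indices are i = 2, i = 1, i = 0.
Intersections between consecutive envelope lines give the roots: for adjacent envelope indices i < j the intersection is x = (a_i − a_j) / (j − i). Reading off the sorted break points: {-6, 7}.
Verification: at each break x_0, at least two indices attain the minimum of min_i(a_i + i · x_0).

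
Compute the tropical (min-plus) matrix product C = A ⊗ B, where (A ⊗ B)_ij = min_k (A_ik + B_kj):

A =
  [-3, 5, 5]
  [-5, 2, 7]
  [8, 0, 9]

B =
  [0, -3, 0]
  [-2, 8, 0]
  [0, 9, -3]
A ⊗ B =
  [-3, -6, -3]
  [-5, -8, -5]
  [-2, 5, 0]

Apply the min-plus product entry-by-entry:
  C[0][0] = min over k of (A[0][0] + B[0][0] = -3 + 0 = -3, A[0][1] + B[1][0] = 5 + -2 = 3, A[0][2] + B[2][0] = 5 + 0 = 5) = -3 (attained at k = 0)
  C[0][1] = min over k of (A[0][0] + B[0][1] = -3 + -3 = -6, A[0][1] + B[1][1] = 5 + 8 = 13, A[0][2] + B[2][1] = 5 + 9 = 14) = -6 (attained at k = 0)
  C[0][2] = min over k of (A[0][0] + B[0][2] = -3 + 0 = -3, A[0][1] + B[1][2] = 5 + 0 = 5, A[0][2] + B[2][2] = 5 + -3 = 2) = -3 (attained at k = 0)
  C[1][0] = min over k of (A[1][0] + B[0][0] = -5 + 0 = -5, A[1][1] + B[1][0] = 2 + -2 = 0, A[1][2] + B[2][0] = 7 + 0 = 7) = -5 (attained at k = 0)
  C[1][1] = min over k of (A[1][0] + B[0][1] = -5 + -3 = -8, A[1][1] + B[1][1] = 2 + 8 = 10, A[1][2] + B[2][1] = 7 + 9 = 16) = -8 (attained at k = 0)
  C[1][2] = min over k of (A[1][0] + B[0][2] = -5 + 0 = -5, A[1][1] + B[1][2] = 2 + 0 = 2, A[1][2] + B[2][2] = 7 + -3 = 4) = -5 (attained at k = 0)
  C[2][0] = min over k of (A[2][0] + B[0][0] = 8 + 0 = 8, A[2][1] + B[1][0] = 0 + -2 = -2, A[2][2] + B[2][0] = 9 + 0 = 9) = -2 (attained at k = 1)
  C[2][1] = min over k of (A[2][0] + B[0][1] = 8 + -3 = 5, A[2][1] + B[1][1] = 0 + 8 = 8, A[2][2] + B[2][1] = 9 + 9 = 18) = 5 (attained at k = 0)
  C[2][2] = min over k of (A[2][0] + B[0][2] = 8 + 0 = 8, A[2][1] + B[1][2] = 0 + 0 = 0, A[2][2] + B[2][2] = 9 + -3 = 6) = 0 (attained at k = 1)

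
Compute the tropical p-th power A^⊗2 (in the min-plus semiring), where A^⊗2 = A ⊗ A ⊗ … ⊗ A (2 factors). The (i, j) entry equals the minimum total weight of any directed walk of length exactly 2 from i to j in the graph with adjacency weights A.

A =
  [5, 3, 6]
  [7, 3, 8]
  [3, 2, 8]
A^⊗2 =
  [9, 6, 11]
  [10, 6, 11]
  [8, 5, 9]

Each entry (A^⊗2)_ij equals the minimum over all length-2 walks i = v_0 → v_1 → … → v_2 = j of Σ_t A[v_t][v_{t+1}]. For example, for (i, j) = (0, 2) we minimise over 3 possible intermediate vertex sequences; the minimum is 11, attained along the walk 0 → 0 → 2.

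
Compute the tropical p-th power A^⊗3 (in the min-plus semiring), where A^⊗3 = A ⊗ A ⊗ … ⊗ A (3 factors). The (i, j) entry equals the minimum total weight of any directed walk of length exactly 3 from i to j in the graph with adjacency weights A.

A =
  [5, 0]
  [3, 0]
A^⊗3 =
  [3, 0]
  [3, 0]

Each entry (A^⊗3)_ij equals the minimum over all length-3 walks i = v_0 → v_1 → … → v_3 = j of Σ_t A[v_t][v_{t+1}]. For example, for (i, j) = (0, 1) we minimise over 4 possible intermediate vertex sequences; the minimum is 0, attained along the walk 0 → 1 → 1 → 1.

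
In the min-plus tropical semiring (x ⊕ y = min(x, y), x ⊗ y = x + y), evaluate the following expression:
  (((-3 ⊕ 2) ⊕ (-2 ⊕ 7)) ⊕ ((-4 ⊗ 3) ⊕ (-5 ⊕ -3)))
(((-3 ⊕ 2) ⊕ (-2 ⊕ 7)) ⊕ ((-4 ⊗ 3) ⊕ (-5 ⊕ -3))) = -5

Expand innermost to outermost. Recall ⊕ takes the minimum of its arguments and ⊗ takes their sum. Working out the expression (((-3 ⊕ 2) ⊕ (-2 ⊕ 7)) ⊕ ((-4 ⊗ 3) ⊕ (-5 ⊕ -3))) gives -5.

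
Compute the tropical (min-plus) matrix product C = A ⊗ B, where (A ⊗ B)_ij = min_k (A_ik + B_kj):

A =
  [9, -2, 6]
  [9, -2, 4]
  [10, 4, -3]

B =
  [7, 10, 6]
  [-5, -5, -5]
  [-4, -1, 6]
A ⊗ B =
  [-7, -7, -7]
  [-7, -7, -7]
  [-7, -4, -1]

Apply the min-plus product entry-by-entry:
  C[0][0] = min over k of (A[0][0] + B[0][0] = 9 + 7 = 16, A[0][1] + B[1][0] = -2 + -5 = -7, A[0][2] + B[2][0] = 6 + -4 = 2) = -7 (attained at k = 1)
  C[0][1] = min over k of (A[0][0] + B[0][1] = 9 + 10 = 19, A[0][1] + B[1][1] = -2 + -5 = -7, A[0][2] + B[2][1] = 6 + -1 = 5) = -7 (attained at k = 1)
  C[0][2] = min over k of (A[0][0] + B[0][2] = 9 + 6 = 15, A[0][1] + B[1][2] = -2 + -5 = -7, A[0][2] + B[2][2] = 6 + 6 = 12) = -7 (attained at k = 1)
  C[1][0] = min over k of (A[1][0] + B[0][0] = 9 + 7 = 16, A[1][1] + B[1][0] = -2 + -5 = -7, A[1][2] + B[2][0] = 4 + -4 = 0) = -7 (attained at k = 1)
  C[1][1] = min over k of (A[1][0] + B[0][1] = 9 + 10 = 19, A[1][1] + B[1][1] = -2 + -5 = -7, A[1][2] + B[2][1] = 4 + -1 = 3) = -7 (attained at k = 1)
  C[1][2] = min over k of (A[1][0] + B[0][2] = 9 + 6 = 15, A[1][1] + B[1][2] = -2 + -5 = -7, A[1][2] + B[2][2] = 4 + 6 = 10) = -7 (attained at k = 1)
  C[2][0] = min over k of (A[2][0] + B[0][0] = 10 + 7 = 17, A[2][1] + B[1][0] = 4 + -5 = -1, A[2][2] + B[2][0] = -3 + -4 = -7) = -7 (attained at k = 2)
  C[2][1] = min over k of (A[2][0] + B[0][1] = 10 + 10 = 20, A[2][1] + B[1][1] = 4 + -5 = -1, A[2][2] + B[2][1] = -3 + -1 = -4) = -4 (attained at k = 2)
  C[2][2] = min over k of (A[2][0] + B[0][2] = 10 + 6 = 16, A[2][1] + B[1][2] = 4 + -5 = -1, A[2][2] + B[2][2] = -3 + 6 = 3) = -1 (attained at k = 1)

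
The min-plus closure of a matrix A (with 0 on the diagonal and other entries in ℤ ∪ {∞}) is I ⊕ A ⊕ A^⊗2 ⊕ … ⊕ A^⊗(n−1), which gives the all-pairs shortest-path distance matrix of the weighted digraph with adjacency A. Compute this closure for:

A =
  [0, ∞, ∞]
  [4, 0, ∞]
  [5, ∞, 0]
Closure =
  [0, ∞, ∞]
  [4, 0, ∞]
  [5, ∞, 0]

This is the Floyd-Warshall all-pairs shortest-path computation. For each intermediate vertex k = 0, 1, …, 2, update dist[i][j] ← min(dist[i][j], dist[i][k] + dist[k][j]). The final matrix gives, for each (i, j), the minimum total weight of any directed path from i to j (possibly empty when i = j).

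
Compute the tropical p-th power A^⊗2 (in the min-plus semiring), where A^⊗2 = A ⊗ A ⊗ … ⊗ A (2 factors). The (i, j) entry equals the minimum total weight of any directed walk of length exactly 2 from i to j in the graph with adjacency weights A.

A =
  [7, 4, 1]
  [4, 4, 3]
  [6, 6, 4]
A^⊗2 =
  [7, 7, 5]
  [8, 8, 5]
  [10, 10, 7]

Each entry (A^⊗2)_ij equals the minimum over all length-2 walks i = v_0 → v_1 → … → v_2 = j of Σ_t A[v_t][v_{t+1}]. For example, for (i, j) = (0, 2) we minimise over 3 possible intermediate vertex sequences; the minimum is 5, attained along the walk 0 → 2 → 2.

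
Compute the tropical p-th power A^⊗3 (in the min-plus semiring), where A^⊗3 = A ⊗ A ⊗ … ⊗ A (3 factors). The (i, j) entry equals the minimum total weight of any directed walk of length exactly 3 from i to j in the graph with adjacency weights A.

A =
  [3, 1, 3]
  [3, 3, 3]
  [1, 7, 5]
A^⊗3 =
  [5, 5, 7]
  [7, 5, 7]
  [5, 5, 5]

Each entry (A^⊗3)_ij equals the minimum over all length-3 walks i = v_0 → v_1 → … → v_3 = j of Σ_t A[v_t][v_{t+1}]. For example, for (i, j) = (0, 2) we minimise over 9 possible intermediate vertex sequences; the minimum is 7, attained along the walk 0 → 0 → 1 → 2.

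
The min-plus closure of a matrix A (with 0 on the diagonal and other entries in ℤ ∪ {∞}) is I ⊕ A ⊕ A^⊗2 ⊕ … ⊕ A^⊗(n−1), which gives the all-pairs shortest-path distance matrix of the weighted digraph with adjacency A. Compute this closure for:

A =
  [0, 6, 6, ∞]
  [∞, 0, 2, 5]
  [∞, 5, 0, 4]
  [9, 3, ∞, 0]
Closure =
  [0, 6, 6, 10]
  [14, 0, 2, 5]
  [13, 5, 0, 4]
  [9, 3, 5, 0]

This is the Floyd-Warshall all-pairs shortest-path computation. For each intermediate vertex k = 0, 1, …, 3, update dist[i][j] ← min(dist[i][j], dist[i][k] + dist[k][j]). The final matrix gives, for each (i, j), the minimum total weight of any directed path from i to j (possibly empty when i = j).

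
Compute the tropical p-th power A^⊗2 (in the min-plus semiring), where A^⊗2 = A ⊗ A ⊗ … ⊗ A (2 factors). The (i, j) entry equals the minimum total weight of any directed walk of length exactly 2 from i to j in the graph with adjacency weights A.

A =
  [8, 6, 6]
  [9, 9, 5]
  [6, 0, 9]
A^⊗2 =
  [12, 6, 11]
  [11, 5, 14]
  [9, 9, 5]

Each entry (A^⊗2)_ij equals the minimum over all length-2 walks i = v_0 → v_1 → … → v_2 = j of Σ_t A[v_t][v_{t+1}]. For example, for (i, j) = (0, 2) we minimise over 3 possible intermediate vertex sequences; the minimum is 11, attained along the walk 0 → 1 → 2.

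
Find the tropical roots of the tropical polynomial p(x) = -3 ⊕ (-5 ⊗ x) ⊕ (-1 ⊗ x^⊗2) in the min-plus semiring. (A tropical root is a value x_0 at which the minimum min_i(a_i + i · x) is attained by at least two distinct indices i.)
Roots: {-4, 2}

Each tropical root is a break point of the lower envelope of the lines y = a_i + i · x (there are 3 lines, with slopes 0, 1, ..., 2). Only the lines that attain the minimum somewhere contribute to roots; other lines are dominated. Here the surviving (envelope) indices are i = 2, i = 1, i = 0.
Intersections between consecutive envelope lines give the roots: for adjacent envelope indices i < j the intersection is x = (a_i − a_j) / (j − i). Reading off the sorted break points: {-4, 2}.
Verification: at each break x_0, at least two indices attain the minimum of min_i(a_i + i · x_0).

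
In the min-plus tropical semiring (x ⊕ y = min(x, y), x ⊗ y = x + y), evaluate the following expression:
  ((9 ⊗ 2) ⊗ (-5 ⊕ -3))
((9 ⊗ 2) ⊗ (-5 ⊕ -3)) = 6

Expand innermost to outermost. Recall ⊕ takes the minimum of its arguments and ⊗ takes their sum. Working out the expression ((9 ⊗ 2) ⊗ (-5 ⊕ -3)) gives 6.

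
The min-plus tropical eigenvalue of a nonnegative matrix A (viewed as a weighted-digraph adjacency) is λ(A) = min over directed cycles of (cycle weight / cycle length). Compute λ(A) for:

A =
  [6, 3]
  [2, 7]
λ(A) = 5/2

Enumerate directed cycles and compute their means (weight / length). Sample:
  cycle 0 → 0: weight = 6, length = 1, mean = 6/1 ≈ 6.000
  cycle 1 → 1: weight = 7, length = 1, mean = 7/1 ≈ 7.000
  cycle 0 → 1 → 0: weight = 5, length = 2, mean = 5/2 ≈ 2.500
  cycle 1 → 0 → 1: weight = 5, length = 2, mean = 5/2 ≈ 2.500
Minimum mean = 2.500, attained e.g. along the cycle 0 → 1 → 0 with weight 5 and length 2. So λ(A) = 5/2 = 5/2.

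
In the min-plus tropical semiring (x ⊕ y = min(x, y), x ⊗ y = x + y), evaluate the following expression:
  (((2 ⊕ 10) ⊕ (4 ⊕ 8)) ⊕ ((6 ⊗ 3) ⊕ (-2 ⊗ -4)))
(((2 ⊕ 10) ⊕ (4 ⊕ 8)) ⊕ ((6 ⊗ 3) ⊕ (-2 ⊗ -4))) = -6

Expand innermost to outermost. Recall ⊕ takes the minimum of its arguments and ⊗ takes their sum. Working out the expression (((2 ⊕ 10) ⊕ (4 ⊕ 8)) ⊕ ((6 ⊗ 3) ⊕ (-2 ⊗ -4))) gives -6.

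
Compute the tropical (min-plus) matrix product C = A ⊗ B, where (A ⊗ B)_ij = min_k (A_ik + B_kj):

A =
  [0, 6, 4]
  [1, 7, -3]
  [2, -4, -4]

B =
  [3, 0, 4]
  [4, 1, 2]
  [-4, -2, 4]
A ⊗ B =
  [0, 0, 4]
  [-7, -5, 1]
  [-8, -6, -2]

Apply the min-plus product entry-by-entry:
  C[0][0] = min over k of (A[0][0] + B[0][0] = 0 + 3 = 3, A[0][1] + B[1][0] = 6 + 4 = 10, A[0][2] + B[2][0] = 4 + -4 = 0) = 0 (attained at k = 2)
  C[0][1] = min over k of (A[0][0] + B[0][1] = 0 + 0 = 0, A[0][1] + B[1][1] = 6 + 1 = 7, A[0][2] + B[2][1] = 4 + -2 = 2) = 0 (attained at k = 0)
  C[0][2] = min over k of (A[0][0] + B[0][2] = 0 + 4 = 4, A[0][1] + B[1][2] = 6 + 2 = 8, A[0][2] + B[2][2] = 4 + 4 = 8) = 4 (attained at k = 0)
  C[1][0] = min over k of (A[1][0] + B[0][0] = 1 + 3 = 4, A[1][1] + B[1][0] = 7 + 4 = 11, A[1][2] + B[2][0] = -3 + -4 = -7) = -7 (attained at k = 2)
  C[1][1] = min over k of (A[1][0] + B[0][1] = 1 + 0 = 1, A[1][1] + B[1][1] = 7 + 1 = 8, A[1][2] + B[2][1] = -3 + -2 = -5) = -5 (attained at k = 2)
  C[1][2] = min over k of (A[1][0] + B[0][2] = 1 + 4 = 5, A[1][1] + B[1][2] = 7 + 2 = 9, A[1][2] + B[2][2] = -3 + 4 = 1) = 1 (attained at k = 2)
  C[2][0] = min over k of (A[2][0] + B[0][0] = 2 + 3 = 5, A[2][1] + B[1][0] = -4 + 4 = 0, A[2][2] + B[2][0] = -4 + -4 = -8) = -8 (attained at k = 2)
  C[2][1] = min over k of (A[2][0] + B[0][1] = 2 + 0 = 2, A[2][1] + B[1][1] = -4 + 1 = -3, A[2][2] + B[2][1] = -4 + -2 = -6) = -6 (attained at k = 2)
  C[2][2] = min over k of (A[2][0] + B[0][2] = 2 + 4 = 6, A[2][1] + B[1][2] = -4 + 2 = -2, A[2][2] + B[2][2] = -4 + 4 = 0) = -2 (attained at k = 1)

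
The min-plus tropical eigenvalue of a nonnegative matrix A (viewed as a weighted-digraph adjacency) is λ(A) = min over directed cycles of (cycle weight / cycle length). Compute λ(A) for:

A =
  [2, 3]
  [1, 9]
λ(A) = 2

Enumerate directed cycles and compute their means (weight / length). Sample:
  cycle 0 → 0: weight = 2, length = 1, mean = 2/1 ≈ 2.000
  cycle 1 → 1: weight = 9, length = 1, mean = 9/1 ≈ 9.000
  cycle 0 → 1 → 0: weight = 4, length = 2, mean = 4/2 ≈ 2.000
  cycle 1 → 0 → 1: weight = 4, length = 2, mean = 4/2 ≈ 2.000
Minimum mean = 2.000, attained e.g. along the cycle 0 → 0 with weight 2 and length 1. So λ(A) = 2/1 = 2.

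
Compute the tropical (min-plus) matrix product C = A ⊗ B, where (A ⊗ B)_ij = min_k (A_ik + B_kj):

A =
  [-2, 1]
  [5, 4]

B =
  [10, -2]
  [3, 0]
A ⊗ B =
  [4, -4]
  [7, 3]

Apply the min-plus product entry-by-entry:
  C[0][0] = min over k of (A[0][0] + B[0][0] = -2 + 10 = 8, A[0][1] + B[1][0] = 1 + 3 = 4) = 4 (attained at k = 1)
  C[0][1] = min over k of (A[0][0] + B[0][1] = -2 + -2 = -4, A[0][1] + B[1][1] = 1 + 0 = 1) = -4 (attained at k = 0)
  C[1][0] = min over k of (A[1][0] + B[0][0] = 5 + 10 = 15, A[1][1] + B[1][0] = 4 + 3 = 7) = 7 (attained at k = 1)
  C[1][1] = min over k of (A[1][0] + B[0][1] = 5 + -2 = 3, A[1][1] + B[1][1] = 4 + 0 = 4) = 3 (attained at k = 0)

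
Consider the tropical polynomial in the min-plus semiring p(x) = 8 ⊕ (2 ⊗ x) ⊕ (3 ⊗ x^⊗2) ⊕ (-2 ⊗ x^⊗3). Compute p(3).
p(3) = 5

A tropical monomial a ⊗ x^⊗i evaluates to a + i · x. Evaluating each term at x = 3:
  Term 0 contributes 8 + 0 · 3 = 8
  Term 1 contributes 2 + 1 · 3 = 5
  Term 2 contributes 3 + 2 · 3 = 9
  Term 3 contributes -2 + 3 · 3 = 7
p(3) = ⊕ of these = min[8, 5, 9, 7] = 5.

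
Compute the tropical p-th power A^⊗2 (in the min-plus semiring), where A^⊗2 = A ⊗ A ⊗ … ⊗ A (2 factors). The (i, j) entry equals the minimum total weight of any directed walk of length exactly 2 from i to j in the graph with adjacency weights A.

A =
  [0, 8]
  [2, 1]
A^⊗2 =
  [0, 8]
  [2, 2]

Each entry (A^⊗2)_ij equals the minimum over all length-2 walks i = v_0 → v_1 → … → v_2 = j of Σ_t A[v_t][v_{t+1}]. For example, for (i, j) = (0, 1) we minimise over 2 possible intermediate vertex sequences; the minimum is 8, attained along the walk 0 → 0 → 1.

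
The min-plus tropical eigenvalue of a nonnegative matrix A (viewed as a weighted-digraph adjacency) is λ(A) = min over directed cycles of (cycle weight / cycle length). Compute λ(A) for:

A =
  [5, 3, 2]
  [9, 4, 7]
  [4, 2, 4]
λ(A) = 3

Enumerate directed cycles and compute their means (weight / length). Sample:
  cycle 0 → 0: weight = 5, length = 1, mean = 5/1 ≈ 5.000
  cycle 1 → 1: weight = 4, length = 1, mean = 4/1 ≈ 4.000
  cycle 2 → 2: weight = 4, length = 1, mean = 4/1 ≈ 4.000
  cycle 0 → 1 → 0: weight = 12, length = 2, mean = 12/2 ≈ 6.000
  cycle 0 → 2 → 0: weight = 6, length = 2, mean = 6/2 ≈ 3.000
  cycle 1 → 0 → 1: weight = 12, length = 2, mean = 12/2 ≈ 6.000
Minimum mean = 3.000, attained e.g. along the cycle 0 → 2 → 0 with weight 6 and length 2. So λ(A) = 6/2 = 3.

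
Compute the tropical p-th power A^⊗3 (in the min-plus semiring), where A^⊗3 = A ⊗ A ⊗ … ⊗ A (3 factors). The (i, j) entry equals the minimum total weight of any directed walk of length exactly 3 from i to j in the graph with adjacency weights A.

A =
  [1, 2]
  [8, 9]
A^⊗3 =
  [3, 4]
  [10, 11]

Each entry (A^⊗3)_ij equals the minimum over all length-3 walks i = v_0 → v_1 → … → v_3 = j of Σ_t A[v_t][v_{t+1}]. For example, for (i, j) = (0, 1) we minimise over 4 possible intermediate vertex sequences; the minimum is 4, attained along the walk 0 → 0 → 0 → 1.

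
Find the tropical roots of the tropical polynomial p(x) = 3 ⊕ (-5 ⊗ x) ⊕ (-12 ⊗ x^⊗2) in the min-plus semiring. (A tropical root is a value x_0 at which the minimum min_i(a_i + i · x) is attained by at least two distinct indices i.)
Roots: {7, 8}

Each tropical root is a break point of the lower envelope of the lines y = a_i + i · x (there are 3 lines, with slopes 0, 1, ..., 2). Only the lines that attain the minimum somewhere contribute to roots; other lines are dominated. Here the surviving (envelope) indices are i = 2, i = 1, i = 0.
Intersections between consecutive envelope lines give the roots: for adjacent envelope indices i < j the intersection is x = (a_i − a_j) / (j − i). Reading off the sorted break points: {7, 8}.
Verification: at each break x_0, at least two indices attain the minimum of min_i(a_i + i · x_0).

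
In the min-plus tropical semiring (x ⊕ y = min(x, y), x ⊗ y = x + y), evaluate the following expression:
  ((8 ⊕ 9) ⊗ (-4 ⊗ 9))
((8 ⊕ 9) ⊗ (-4 ⊗ 9)) = 13

Expand innermost to outermost. Recall ⊕ takes the minimum of its arguments and ⊗ takes their sum. Working out the expression ((8 ⊕ 9) ⊗ (-4 ⊗ 9)) gives 13.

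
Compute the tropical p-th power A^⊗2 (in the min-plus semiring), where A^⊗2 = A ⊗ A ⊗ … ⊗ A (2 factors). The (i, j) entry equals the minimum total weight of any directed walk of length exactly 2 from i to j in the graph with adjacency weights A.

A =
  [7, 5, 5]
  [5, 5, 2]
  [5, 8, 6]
A^⊗2 =
  [10, 10, 7]
  [7, 10, 7]
  [11, 10, 10]

Each entry (A^⊗2)_ij equals the minimum over all length-2 walks i = v_0 → v_1 → … → v_2 = j of Σ_t A[v_t][v_{t+1}]. For example, for (i, j) = (0, 2) we minimise over 3 possible intermediate vertex sequences; the minimum is 7, attained along the walk 0 → 1 → 2.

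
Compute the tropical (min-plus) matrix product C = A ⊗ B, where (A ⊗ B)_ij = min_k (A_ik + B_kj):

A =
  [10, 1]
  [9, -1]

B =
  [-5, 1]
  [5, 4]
A ⊗ B =
  [5, 5]
  [4, 3]

Apply the min-plus product entry-by-entry:
  C[0][0] = min over k of (A[0][0] + B[0][0] = 10 + -5 = 5, A[0][1] + B[1][0] = 1 + 5 = 6) = 5 (attained at k = 0)
  C[0][1] = min over k of (A[0][0] + B[0][1] = 10 + 1 = 11, A[0][1] + B[1][1] = 1 + 4 = 5) = 5 (attained at k = 1)
  C[1][0] = min over k of (A[1][0] + B[0][0] = 9 + -5 = 4, A[1][1] + B[1][0] = -1 + 5 = 4) = 4 (attained at k = 0)
  C[1][1] = min over k of (A[1][0] + B[0][1] = 9 + 1 = 10, A[1][1] + B[1][1] = -1 + 4 = 3) = 3 (attained at k = 1)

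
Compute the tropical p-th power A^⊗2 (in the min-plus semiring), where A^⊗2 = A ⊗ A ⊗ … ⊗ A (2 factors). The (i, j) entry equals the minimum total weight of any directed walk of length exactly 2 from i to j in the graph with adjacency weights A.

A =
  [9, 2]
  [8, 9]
A^⊗2 =
  [10, 11]
  [17, 10]

Each entry (A^⊗2)_ij equals the minimum over all length-2 walks i = v_0 → v_1 → … → v_2 = j of Σ_t A[v_t][v_{t+1}]. For example, for (i, j) = (0, 1) we minimise over 2 possible intermediate vertex sequences; the minimum is 11, attained along the walk 0 → 0 → 1.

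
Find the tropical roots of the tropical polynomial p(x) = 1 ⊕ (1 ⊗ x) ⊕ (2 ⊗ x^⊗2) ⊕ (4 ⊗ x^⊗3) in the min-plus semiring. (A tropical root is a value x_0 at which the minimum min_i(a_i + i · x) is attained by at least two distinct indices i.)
Roots: {-2, -1, 0}

Each tropical root is a break point of the lower envelope of the lines y = a_i + i · x (there are 4 lines, with slopes 0, 1, ..., 3). Only the lines that attain the minimum somewhere contribute to roots; other lines are dominated. Here the surviving (envelope) indices are i = 3, i = 2, i = 1, i = 0.
Intersections between consecutive envelope lines give the roots: for adjacent envelope indices i < j the intersection is x = (a_i − a_j) / (j − i). Reading off the sorted break points: {-2, -1, 0}.
Verification: at each break x_0, at least two indices attain the minimum of min_i(a_i + i · x_0).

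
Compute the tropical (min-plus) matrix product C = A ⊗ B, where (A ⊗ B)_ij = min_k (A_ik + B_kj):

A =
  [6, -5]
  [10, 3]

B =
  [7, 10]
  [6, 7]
A ⊗ B =
  [1, 2]
  [9, 10]

Apply the min-plus product entry-by-entry:
  C[0][0] = min over k of (A[0][0] + B[0][0] = 6 + 7 = 13, A[0][1] + B[1][0] = -5 + 6 = 1) = 1 (attained at k = 1)
  C[0][1] = min over k of (A[0][0] + B[0][1] = 6 + 10 = 16, A[0][1] + B[1][1] = -5 + 7 = 2) = 2 (attained at k = 1)
  C[1][0] = min over k of (A[1][0] + B[0][0] = 10 + 7 = 17, A[1][1] + B[1][0] = 3 + 6 = 9) = 9 (attained at k = 1)
  C[1][1] = min over k of (A[1][0] + B[0][1] = 10 + 10 = 20, A[1][1] + B[1][1] = 3 + 7 = 10) = 10 (attained at k = 1)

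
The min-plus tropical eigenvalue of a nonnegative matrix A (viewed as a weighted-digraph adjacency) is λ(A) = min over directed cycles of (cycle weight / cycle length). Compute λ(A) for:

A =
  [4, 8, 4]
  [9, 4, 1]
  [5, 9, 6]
λ(A) = 4

Enumerate directed cycles and compute their means (weight / length). Sample:
  cycle 0 → 0: weight = 4, length = 1, mean = 4/1 ≈ 4.000
  cycle 1 → 1: weight = 4, length = 1, mean = 4/1 ≈ 4.000
  cycle 2 → 2: weight = 6, length = 1, mean = 6/1 ≈ 6.000
  cycle 0 → 1 → 0: weight = 17, length = 2, mean = 17/2 ≈ 8.500
  cycle 0 → 2 → 0: weight = 9, length = 2, mean = 9/2 ≈ 4.500
  cycle 1 → 0 → 1: weight = 17, length = 2, mean = 17/2 ≈ 8.500
Minimum mean = 4.000, attained e.g. along the cycle 0 → 0 with weight 4 and length 1. So λ(A) = 4/1 = 4.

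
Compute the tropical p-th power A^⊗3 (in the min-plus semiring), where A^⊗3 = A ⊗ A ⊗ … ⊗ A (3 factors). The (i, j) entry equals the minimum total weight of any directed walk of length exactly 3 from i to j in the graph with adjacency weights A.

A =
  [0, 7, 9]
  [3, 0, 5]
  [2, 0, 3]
A^⊗3 =
  [0, 7, 9]
  [3, 0, 5]
  [2, 0, 5]

Each entry (A^⊗3)_ij equals the minimum over all length-3 walks i = v_0 → v_1 → … → v_3 = j of Σ_t A[v_t][v_{t+1}]. For example, for (i, j) = (0, 2) we minimise over 9 possible intermediate vertex sequences; the minimum is 9, attained along the walk 0 → 0 → 0 → 2.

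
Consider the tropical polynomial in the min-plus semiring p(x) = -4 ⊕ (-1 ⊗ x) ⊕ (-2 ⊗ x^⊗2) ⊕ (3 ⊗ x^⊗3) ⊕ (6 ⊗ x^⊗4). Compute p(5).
p(5) = -4

A tropical monomial a ⊗ x^⊗i evaluates to a + i · x. Evaluating each term at x = 5:
  Term 0 contributes -4 + 0 · 5 = -4
  Term 1 contributes -1 + 1 · 5 = 4
  Term 2 contributes -2 + 2 · 5 = 8
  Term 3 contributes 3 + 3 · 5 = 18
  Term 4 contributes 6 + 4 · 5 = 26
p(5) = ⊕ of these = min[-4, 4, 8, 18, 26] = -4.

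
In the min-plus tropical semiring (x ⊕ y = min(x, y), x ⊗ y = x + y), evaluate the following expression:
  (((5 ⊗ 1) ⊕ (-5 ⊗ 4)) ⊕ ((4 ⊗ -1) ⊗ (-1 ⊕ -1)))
(((5 ⊗ 1) ⊕ (-5 ⊗ 4)) ⊕ ((4 ⊗ -1) ⊗ (-1 ⊕ -1))) = -1

Expand innermost to outermost. Recall ⊕ takes the minimum of its arguments and ⊗ takes their sum. Working out the expression (((5 ⊗ 1) ⊕ (-5 ⊗ 4)) ⊕ ((4 ⊗ -1) ⊗ (-1 ⊕ -1))) gives -1.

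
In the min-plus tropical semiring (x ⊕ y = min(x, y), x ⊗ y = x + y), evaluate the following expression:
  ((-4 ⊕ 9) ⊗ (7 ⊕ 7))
((-4 ⊕ 9) ⊗ (7 ⊕ 7)) = 3

Expand innermost to outermost. Recall ⊕ takes the minimum of its arguments and ⊗ takes their sum. Working out the expression ((-4 ⊕ 9) ⊗ (7 ⊕ 7)) gives 3.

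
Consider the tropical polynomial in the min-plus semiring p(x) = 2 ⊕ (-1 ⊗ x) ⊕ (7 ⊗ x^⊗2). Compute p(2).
p(2) = 1

A tropical monomial a ⊗ x^⊗i evaluates to a + i · x. Evaluating each term at x = 2:
  Term 0 contributes 2 + 0 · 2 = 2
  Term 1 contributes -1 + 1 · 2 = 1
  Term 2 contributes 7 + 2 · 2 = 11
p(2) = ⊕ of these = min[2, 1, 11] = 1.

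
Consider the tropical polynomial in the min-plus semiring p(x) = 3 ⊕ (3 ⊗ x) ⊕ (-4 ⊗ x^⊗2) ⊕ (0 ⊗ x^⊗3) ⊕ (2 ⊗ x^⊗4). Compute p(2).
p(2) = 0

A tropical monomial a ⊗ x^⊗i evaluates to a + i · x. Evaluating each term at x = 2:
  Term 0 contributes 3 + 0 · 2 = 3
  Term 1 contributes 3 + 1 · 2 = 5
  Term 2 contributes -4 + 2 · 2 = 0
  Term 3 contributes 0 + 3 · 2 = 6
  Term 4 contributes 2 + 4 · 2 = 10
p(2) = ⊕ of these = min[3, 5, 0, 6, 10] = 0.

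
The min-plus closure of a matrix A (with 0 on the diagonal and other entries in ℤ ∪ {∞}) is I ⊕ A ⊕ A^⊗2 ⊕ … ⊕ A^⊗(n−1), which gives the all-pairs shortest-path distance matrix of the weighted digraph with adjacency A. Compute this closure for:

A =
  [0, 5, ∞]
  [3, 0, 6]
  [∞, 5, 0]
Closure =
  [0, 5, 11]
  [3, 0, 6]
  [8, 5, 0]

This is the Floyd-Warshall all-pairs shortest-path computation. For each intermediate vertex k = 0, 1, …, 2, update dist[i][j] ← min(dist[i][j], dist[i][k] + dist[k][j]). The final matrix gives, for each (i, j), the minimum total weight of any directed path from i to j (possibly empty when i = j).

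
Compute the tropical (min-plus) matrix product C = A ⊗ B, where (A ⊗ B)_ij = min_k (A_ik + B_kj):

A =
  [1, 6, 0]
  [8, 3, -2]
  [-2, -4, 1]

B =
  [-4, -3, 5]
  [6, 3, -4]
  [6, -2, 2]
A ⊗ B =
  [-3, -2, 2]
  [4, -4, -1]
  [-6, -5, -8]

Apply the min-plus product entry-by-entry:
  C[0][0] = min over k of (A[0][0] + B[0][0] = 1 + -4 = -3, A[0][1] + B[1][0] = 6 + 6 = 12, A[0][2] + B[2][0] = 0 + 6 = 6) = -3 (attained at k = 0)
  C[0][1] = min over k of (A[0][0] + B[0][1] = 1 + -3 = -2, A[0][1] + B[1][1] = 6 + 3 = 9, A[0][2] + B[2][1] = 0 + -2 = -2) = -2 (attained at k = 0)
  C[0][2] = min over k of (A[0][0] + B[0][2] = 1 + 5 = 6, A[0][1] + B[1][2] = 6 + -4 = 2, A[0][2] + B[2][2] = 0 + 2 = 2) = 2 (attained at k = 1)
  C[1][0] = min over k of (A[1][0] + B[0][0] = 8 + -4 = 4, A[1][1] + B[1][0] = 3 + 6 = 9, A[1][2] + B[2][0] = -2 + 6 = 4) = 4 (attained at k = 0)
  C[1][1] = min over k of (A[1][0] + B[0][1] = 8 + -3 = 5, A[1][1] + B[1][1] = 3 + 3 = 6, A[1][2] + B[2][1] = -2 + -2 = -4) = -4 (attained at k = 2)
  C[1][2] = min over k of (A[1][0] + B[0][2] = 8 + 5 = 13, A[1][1] + B[1][2] = 3 + -4 = -1, A[1][2] + B[2][2] = -2 + 2 = 0) = -1 (attained at k = 1)
  C[2][0] = min over k of (A[2][0] + B[0][0] = -2 + -4 = -6, A[2][1] + B[1][0] = -4 + 6 = 2, A[2][2] + B[2][0] = 1 + 6 = 7) = -6 (attained at k = 0)
  C[2][1] = min over k of (A[2][0] + B[0][1] = -2 + -3 = -5, A[2][1] + B[1][1] = -4 + 3 = -1, A[2][2] + B[2][1] = 1 + -2 = -1) = -5 (attained at k = 0)
  C[2][2] = min over k of (A[2][0] + B[0][2] = -2 + 5 = 3, A[2][1] + B[1][2] = -4 + -4 = -8, A[2][2] + B[2][2] = 1 + 2 = 3) = -8 (attained at k = 1)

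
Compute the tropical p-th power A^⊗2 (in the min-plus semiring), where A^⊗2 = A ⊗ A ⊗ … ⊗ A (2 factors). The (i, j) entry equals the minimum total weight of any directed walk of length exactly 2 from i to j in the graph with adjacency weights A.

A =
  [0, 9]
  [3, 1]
A^⊗2 =
  [0, 9]
  [3, 2]

Each entry (A^⊗2)_ij equals the minimum over all length-2 walks i = v_0 → v_1 → … → v_2 = j of Σ_t A[v_t][v_{t+1}]. For example, for (i, j) = (0, 1) we minimise over 2 possible intermediate vertex sequences; the minimum is 9, attained along the walk 0 → 0 → 1.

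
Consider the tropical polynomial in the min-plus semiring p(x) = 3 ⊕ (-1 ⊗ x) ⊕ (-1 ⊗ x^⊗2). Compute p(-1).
p(-1) = -3

A tropical monomial a ⊗ x^⊗i evaluates to a + i · x. Evaluating each term at x = -1:
  Term 0 contributes 3 + 0 · -1 = 3
  Term 1 contributes -1 + 1 · -1 = -2
  Term 2 contributes -1 + 2 · -1 = -3
p(-1) = ⊕ of these = min[3, -2, -3] = -3.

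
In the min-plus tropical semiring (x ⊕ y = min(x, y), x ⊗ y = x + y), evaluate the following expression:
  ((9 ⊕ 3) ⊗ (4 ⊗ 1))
((9 ⊕ 3) ⊗ (4 ⊗ 1)) = 8

Expand innermost to outermost. Recall ⊕ takes the minimum of its arguments and ⊗ takes their sum. Working out the expression ((9 ⊕ 3) ⊗ (4 ⊗ 1)) gives 8.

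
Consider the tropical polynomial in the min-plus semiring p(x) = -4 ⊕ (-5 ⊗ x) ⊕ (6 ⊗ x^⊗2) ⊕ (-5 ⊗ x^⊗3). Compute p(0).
p(0) = -5

A tropical monomial a ⊗ x^⊗i evaluates to a + i · x. Evaluating each term at x = 0:
  Term 0 contributes -4 + 0 · 0 = -4
  Term 1 contributes -5 + 1 · 0 = -5
  Term 2 contributes 6 + 2 · 0 = 6
  Term 3 contributes -5 + 3 · 0 = -5
p(0) = ⊕ of these = min[-4, -5, 6, -5] = -5.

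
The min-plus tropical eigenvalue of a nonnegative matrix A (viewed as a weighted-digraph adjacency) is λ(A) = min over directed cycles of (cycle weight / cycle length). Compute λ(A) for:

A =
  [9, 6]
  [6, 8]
λ(A) = 6

Enumerate directed cycles and compute their means (weight / length). Sample:
  cycle 0 → 0: weight = 9, length = 1, mean = 9/1 ≈ 9.000
  cycle 1 → 1: weight = 8, length = 1, mean = 8/1 ≈ 8.000
  cycle 0 → 1 → 0: weight = 12, length = 2, mean = 12/2 ≈ 6.000
  cycle 1 → 0 → 1: weight = 12, length = 2, mean = 12/2 ≈ 6.000
Minimum mean = 6.000, attained e.g. along the cycle 0 → 1 → 0 with weight 12 and length 2. So λ(A) = 12/2 = 6.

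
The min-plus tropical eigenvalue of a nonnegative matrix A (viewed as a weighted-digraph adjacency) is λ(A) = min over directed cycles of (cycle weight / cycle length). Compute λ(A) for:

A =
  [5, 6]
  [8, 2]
λ(A) = 2

Enumerate directed cycles and compute their means (weight / length). Sample:
  cycle 0 → 0: weight = 5, length = 1, mean = 5/1 ≈ 5.000
  cycle 1 → 1: weight = 2, length = 1, mean = 2/1 ≈ 2.000
  cycle 0 → 1 → 0: weight = 14, length = 2, mean = 14/2 ≈ 7.000
  cycle 1 → 0 → 1: weight = 14, length = 2, mean = 14/2 ≈ 7.000
Minimum mean = 2.000, attained e.g. along the cycle 1 → 1 with weight 2 and length 1. So λ(A) = 2/1 = 2.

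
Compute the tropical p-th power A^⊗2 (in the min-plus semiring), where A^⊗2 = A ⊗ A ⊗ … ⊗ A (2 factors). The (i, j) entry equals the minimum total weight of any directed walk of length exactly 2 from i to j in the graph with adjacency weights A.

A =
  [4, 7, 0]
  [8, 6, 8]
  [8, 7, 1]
A^⊗2 =
  [8, 7, 1]
  [12, 12, 8]
  [9, 8, 2]

Each entry (A^⊗2)_ij equals the minimum over all length-2 walks i = v_0 → v_1 → … → v_2 = j of Σ_t A[v_t][v_{t+1}]. For example, for (i, j) = (0, 2) we minimise over 3 possible intermediate vertex sequences; the minimum is 1, attained along the walk 0 → 2 → 2.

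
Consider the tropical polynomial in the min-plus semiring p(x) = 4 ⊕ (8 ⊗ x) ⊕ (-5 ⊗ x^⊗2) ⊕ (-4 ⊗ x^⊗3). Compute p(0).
p(0) = -5

A tropical monomial a ⊗ x^⊗i evaluates to a + i · x. Evaluating each term at x = 0:
  Term 0 contributes 4 + 0 · 0 = 4
  Term 1 contributes 8 + 1 · 0 = 8
  Term 2 contributes -5 + 2 · 0 = -5
  Term 3 contributes -4 + 3 · 0 = -4
p(0) = ⊕ of these = min[4, 8, -5, -4] = -5.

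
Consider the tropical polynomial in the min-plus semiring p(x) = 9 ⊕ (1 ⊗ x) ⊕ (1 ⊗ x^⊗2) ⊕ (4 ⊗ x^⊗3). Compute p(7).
p(7) = 8

A tropical monomial a ⊗ x^⊗i evaluates to a + i · x. Evaluating each term at x = 7:
  Term 0 contributes 9 + 0 · 7 = 9
  Term 1 contributes 1 + 1 · 7 = 8
  Term 2 contributes 1 + 2 · 7 = 15
  Term 3 contributes 4 + 3 · 7 = 25
p(7) = ⊕ of these = min[9, 8, 15, 25] = 8.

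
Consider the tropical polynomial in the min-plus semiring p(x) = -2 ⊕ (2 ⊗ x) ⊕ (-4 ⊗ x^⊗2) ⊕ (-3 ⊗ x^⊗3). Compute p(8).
p(8) = -2

A tropical monomial a ⊗ x^⊗i evaluates to a + i · x. Evaluating each term at x = 8:
  Term 0 contributes -2 + 0 · 8 = -2
  Term 1 contributes 2 + 1 · 8 = 10
  Term 2 contributes -4 + 2 · 8 = 12
  Term 3 contributes -3 + 3 · 8 = 21
p(8) = ⊕ of these = min[-2, 10, 12, 21] = -2.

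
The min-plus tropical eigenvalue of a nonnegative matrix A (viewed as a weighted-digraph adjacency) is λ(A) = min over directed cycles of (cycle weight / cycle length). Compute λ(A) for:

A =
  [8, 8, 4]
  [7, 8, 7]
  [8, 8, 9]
λ(A) = 6

Enumerate directed cycles and compute their means (weight / length). Sample:
  cycle 0 → 0: weight = 8, length = 1, mean = 8/1 ≈ 8.000
  cycle 1 → 1: weight = 8, length = 1, mean = 8/1 ≈ 8.000
  cycle 2 → 2: weight = 9, length = 1, mean = 9/1 ≈ 9.000
  cycle 0 → 1 → 0: weight = 15, length = 2, mean = 15/2 ≈ 7.500
  cycle 0 → 2 → 0: weight = 12, length = 2, mean = 12/2 ≈ 6.000
  cycle 1 → 0 → 1: weight = 15, length = 2, mean = 15/2 ≈ 7.500
Minimum mean = 6.000, attained e.g. along the cycle 0 → 2 → 0 with weight 12 and length 2. So λ(A) = 12/2 = 6.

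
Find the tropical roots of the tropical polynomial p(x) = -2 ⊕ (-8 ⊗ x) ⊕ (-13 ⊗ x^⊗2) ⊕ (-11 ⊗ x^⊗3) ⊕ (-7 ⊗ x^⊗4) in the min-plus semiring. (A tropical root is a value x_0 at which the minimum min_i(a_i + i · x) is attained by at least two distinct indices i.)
Roots: {-4, -2, 5, 6}

Each tropical root is a break point of the lower envelope of the lines y = a_i + i · x (there are 5 lines, with slopes 0, 1, ..., 4). Only the lines that attain the minimum somewhere contribute to roots; other lines are dominated. Here the surviving (envelope) indices are i = 4, i = 3, i = 2, i = 1, i = 0.
Intersections between consecutive envelope lines give the roots: for adjacent envelope indices i < j the intersection is x = (a_i − a_j) / (j − i). Reading off the sorted break points: {-4, -2, 5, 6}.
Verification: at each break x_0, at least two indices attain the minimum of min_i(a_i + i · x_0).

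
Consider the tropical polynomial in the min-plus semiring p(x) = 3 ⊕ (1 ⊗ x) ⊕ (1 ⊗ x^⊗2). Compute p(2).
p(2) = 3

A tropical monomial a ⊗ x^⊗i evaluates to a + i · x. Evaluating each term at x = 2:
  Term 0 contributes 3 + 0 · 2 = 3
  Term 1 contributes 1 + 1 · 2 = 3
  Term 2 contributes 1 + 2 · 2 = 5
p(2) = ⊕ of these = min[3, 3, 5] = 3.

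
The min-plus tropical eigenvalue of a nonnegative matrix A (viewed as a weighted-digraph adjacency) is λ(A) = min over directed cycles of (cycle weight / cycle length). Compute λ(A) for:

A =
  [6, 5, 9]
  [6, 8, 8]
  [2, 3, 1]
λ(A) = 1

Enumerate directed cycles and compute their means (weight / length). Sample:
  cycle 0 → 0: weight = 6, length = 1, mean = 6/1 ≈ 6.000
  cycle 1 → 1: weight = 8, length = 1, mean = 8/1 ≈ 8.000
  cycle 2 → 2: weight = 1, length = 1, mean = 1/1 ≈ 1.000
  cycle 0 → 1 → 0: weight = 11, length = 2, mean = 11/2 ≈ 5.500
  cycle 0 → 2 → 0: weight = 11, length = 2, mean = 11/2 ≈ 5.500
  cycle 1 → 0 → 1: weight = 11, length = 2, mean = 11/2 ≈ 5.500
Minimum mean = 1.000, attained e.g. along the cycle 2 → 2 with weight 1 and length 1. So λ(A) = 1/1 = 1.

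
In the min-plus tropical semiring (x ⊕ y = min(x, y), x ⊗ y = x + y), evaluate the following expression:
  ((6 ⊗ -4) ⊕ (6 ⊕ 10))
((6 ⊗ -4) ⊕ (6 ⊕ 10)) = 2

Expand innermost to outermost. Recall ⊕ takes the minimum of its arguments and ⊗ takes their sum. Working out the expression ((6 ⊗ -4) ⊕ (6 ⊕ 10)) gives 2.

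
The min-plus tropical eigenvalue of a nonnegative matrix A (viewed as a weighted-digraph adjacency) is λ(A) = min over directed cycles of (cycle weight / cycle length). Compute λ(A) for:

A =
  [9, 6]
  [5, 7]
λ(A) = 11/2

Enumerate directed cycles and compute their means (weight / length). Sample:
  cycle 0 → 0: weight = 9, length = 1, mean = 9/1 ≈ 9.000
  cycle 1 → 1: weight = 7, length = 1, mean = 7/1 ≈ 7.000
  cycle 0 → 1 → 0: weight = 11, length = 2, mean = 11/2 ≈ 5.500
  cycle 1 → 0 → 1: weight = 11, length = 2, mean = 11/2 ≈ 5.500
Minimum mean = 5.500, attained e.g. along the cycle 0 → 1 → 0 with weight 11 and length 2. So λ(A) = 11/2 = 11/2.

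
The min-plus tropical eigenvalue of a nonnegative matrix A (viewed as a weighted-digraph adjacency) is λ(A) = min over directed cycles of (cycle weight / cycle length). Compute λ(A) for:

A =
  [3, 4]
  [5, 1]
λ(A) = 1

Enumerate directed cycles and compute their means (weight / length). Sample:
  cycle 0 → 0: weight = 3, length = 1, mean = 3/1 ≈ 3.000
  cycle 1 → 1: weight = 1, length = 1, mean = 1/1 ≈ 1.000
  cycle 0 → 1 → 0: weight = 9, length = 2, mean = 9/2 ≈ 4.500
  cycle 1 → 0 → 1: weight = 9, length = 2, mean = 9/2 ≈ 4.500
Minimum mean = 1.000, attained e.g. along the cycle 1 → 1 with weight 1 and length 1. So λ(A) = 1/1 = 1.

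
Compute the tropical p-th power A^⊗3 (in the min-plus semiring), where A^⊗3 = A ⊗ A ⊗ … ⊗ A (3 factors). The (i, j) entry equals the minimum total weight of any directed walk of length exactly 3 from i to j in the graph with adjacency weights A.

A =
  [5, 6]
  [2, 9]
A^⊗3 =
  [13, 14]
  [10, 13]

Each entry (A^⊗3)_ij equals the minimum over all length-3 walks i = v_0 → v_1 → … → v_3 = j of Σ_t A[v_t][v_{t+1}]. For example, for (i, j) = (0, 1) we minimise over 4 possible intermediate vertex sequences; the minimum is 14, attained along the walk 0 → 1 → 0 → 1.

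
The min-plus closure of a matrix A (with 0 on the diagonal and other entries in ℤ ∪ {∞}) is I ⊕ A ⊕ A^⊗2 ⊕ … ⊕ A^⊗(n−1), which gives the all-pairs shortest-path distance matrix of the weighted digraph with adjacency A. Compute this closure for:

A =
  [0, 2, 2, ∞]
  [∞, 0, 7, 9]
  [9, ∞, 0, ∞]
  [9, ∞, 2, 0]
Closure =
  [0, 2, 2, 11]
  [16, 0, 7, 9]
  [9, 11, 0, 20]
  [9, 11, 2, 0]

This is the Floyd-Warshall all-pairs shortest-path computation. For each intermediate vertex k = 0, 1, …, 3, update dist[i][j] ← min(dist[i][j], dist[i][k] + dist[k][j]). The final matrix gives, for each (i, j), the minimum total weight of any directed path from i to j (possibly empty when i = j).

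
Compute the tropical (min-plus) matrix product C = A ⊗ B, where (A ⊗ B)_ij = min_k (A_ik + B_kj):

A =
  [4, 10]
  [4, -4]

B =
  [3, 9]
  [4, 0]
A ⊗ B =
  [7, 10]
  [0, -4]

Apply the min-plus product entry-by-entry:
  C[0][0] = min over k of (A[0][0] + B[0][0] = 4 + 3 = 7, A[0][1] + B[1][0] = 10 + 4 = 14) = 7 (attained at k = 0)
  C[0][1] = min over k of (A[0][0] + B[0][1] = 4 + 9 = 13, A[0][1] + B[1][1] = 10 + 0 = 10) = 10 (attained at k = 1)
  C[1][0] = min over k of (A[1][0] + B[0][0] = 4 + 3 = 7, A[1][1] + B[1][0] = -4 + 4 = 0) = 0 (attained at k = 1)
  C[1][1] = min over k of (A[1][0] + B[0][1] = 4 + 9 = 13, A[1][1] + B[1][1] = -4 + 0 = -4) = -4 (attained at k = 1)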